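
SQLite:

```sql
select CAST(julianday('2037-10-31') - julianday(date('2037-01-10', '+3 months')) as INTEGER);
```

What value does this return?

Adding +3 months to 2037-01-10 gives 2037-04-10.
20 days remain in April 2037 after the 10th (30 − 10).
May 2037: 31 days.
June 2037: 30 days.
July 2037: 31 days.
August 2037: 31 days.
September 2037: 30 days.
Then 31 days into October 2037.
Total: 20 + 31 + 30 + 31 + 31 + 30 + 31 = 204.

204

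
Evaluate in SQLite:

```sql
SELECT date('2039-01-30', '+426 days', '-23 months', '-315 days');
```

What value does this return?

Applying '+426 days' to 2039-01-30: counting 426 days forward gives 2040-03-31.
Adding -23 months to 2040-03-31 targets 2038-04-31. April 2038 has only 30 days, so SQLite normalizes the 1-day overflow forward to 2038-05-01.
Applying '-315 days' to 2038-05-01: counting 315 days back gives 2037-06-20.

2037-06-20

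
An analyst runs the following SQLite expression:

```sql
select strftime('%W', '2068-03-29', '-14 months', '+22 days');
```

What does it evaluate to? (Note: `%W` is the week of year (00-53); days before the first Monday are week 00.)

First apply '-14 months', '+22 days': 2068-03-29 → 2067-02-20.
2067-02-20 is a Sunday. SQLite's %W counts Mondays since the year started; the result is 07.

07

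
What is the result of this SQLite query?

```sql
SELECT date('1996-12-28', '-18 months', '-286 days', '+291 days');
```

1995-07-03

Adding -18 months to 1996-12-28 gives 1995-06-28.
Applying '-286 days' to 1995-06-28: counting 286 days back gives 1994-09-15.
Applying '+291 days' to 1994-09-15: counting 291 days forward gives 1995-07-03.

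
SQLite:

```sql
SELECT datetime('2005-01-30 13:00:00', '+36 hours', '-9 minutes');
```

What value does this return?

+36 hours from 2005-01-30 13:00:00 is 2005-02-01 01:00:00 (crosses midnight).
-9 minutes from 2005-02-01 01:00:00 is 2005-02-01 00:51:00.

2005-02-01 00:51:00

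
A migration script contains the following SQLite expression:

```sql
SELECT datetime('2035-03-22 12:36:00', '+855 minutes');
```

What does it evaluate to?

2035-03-23 02:51:00

855 minutes = 14h 15m; +855 minutes from 2035-03-22 12:36:00 is 2035-03-23 02:51:00 (crosses midnight).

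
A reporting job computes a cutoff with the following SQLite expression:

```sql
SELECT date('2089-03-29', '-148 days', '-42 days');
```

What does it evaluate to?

Applying '-148 days' to 2089-03-29: counting 148 days back gives 2088-11-01.
Applying '-42 days' to 2088-11-01: counting 42 days back gives 2088-09-20.

2088-09-20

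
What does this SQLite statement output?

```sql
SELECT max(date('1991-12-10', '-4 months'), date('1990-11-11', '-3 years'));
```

1991-08-10

date('1991-12-10', '-4 months') → 1991-08-10.
date('1990-11-11', '-3 years') → 1987-11-11.
Later of the two is 1991-08-10.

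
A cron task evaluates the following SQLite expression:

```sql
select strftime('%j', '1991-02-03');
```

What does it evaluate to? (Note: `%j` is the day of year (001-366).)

034

Day-of-year for 1991-02-03: days since 1991-01-01 inclusive = 34, zero-padded to 034.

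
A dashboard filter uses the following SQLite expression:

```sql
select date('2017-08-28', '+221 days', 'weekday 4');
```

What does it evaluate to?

Applying '+221 days' to 2017-08-28: counting 221 days forward gives 2018-04-06.
`weekday 4` advances to the next Thursday; 2018-04-06 is a Friday, so it moves forward to 2018-04-12.

2018-04-12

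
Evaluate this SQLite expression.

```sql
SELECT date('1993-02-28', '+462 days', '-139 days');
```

Applying '+462 days' to 1993-02-28: counting 462 days forward gives 1994-06-05.
Applying '-139 days' to 1994-06-05: counting 139 days back gives 1994-01-17.

1994-01-17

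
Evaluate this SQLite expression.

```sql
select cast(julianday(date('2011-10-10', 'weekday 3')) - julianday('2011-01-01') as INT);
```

`weekday 3` advances to the next Wednesday; 2011-10-10 is a Monday, so it moves forward to 2011-10-12.
30 days remain in January 2011 after the 1st (31 − 1).
Full months from February 2011 through September 2011 contribute their day counts.
Then 12 days into October 2011.
Total: 30 + 28 + 31 + 30 + 31 + 30 + 31 + 31 + 30 + 12 = 284.

284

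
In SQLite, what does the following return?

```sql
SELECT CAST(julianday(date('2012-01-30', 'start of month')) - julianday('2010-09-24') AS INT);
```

`start of month` rewinds 2012-01-30 to 2012-01-01.
6 days remain in September 2010 after the 24th (30 − 24).
Full months from October 2010 through December 2011 contribute their day counts.
Then 1 day into January 2012.
Total: 6 + 31 + 30 + 31 + 31 + 28 + 31 + 30 + 31 + 30 + 31 + 31 + 30 + 31 + 30 + 31 + 1 = 464.

464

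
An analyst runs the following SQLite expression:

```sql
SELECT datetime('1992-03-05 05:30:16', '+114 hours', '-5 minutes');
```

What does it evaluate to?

1992-03-09 23:25:16

+114 hours from 1992-03-05 05:30:16 is 1992-03-09 23:30:16 (crosses midnight).
-5 minutes from 1992-03-09 23:30:16 is 1992-03-09 23:25:16.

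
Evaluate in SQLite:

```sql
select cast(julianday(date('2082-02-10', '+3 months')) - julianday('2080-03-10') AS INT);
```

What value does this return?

791

Adding +3 months to 2082-02-10 gives 2082-05-10.
21 days remain in March 2080 after the 10th (31 − 10).
Full months from April 2080 through April 2082 contribute their day counts.
Then 10 days into May 2082.
Total: 21 + 30 + 31 + 30 + 31 + 31 + 30 + 31 + 30 + 31 + 31 + 28 + 31 + 30 + 31 + 30 + 31 + 31 + 30 + 31 + 30 + 31 + 31 + 28 + 31 + 30 + 10 = 791.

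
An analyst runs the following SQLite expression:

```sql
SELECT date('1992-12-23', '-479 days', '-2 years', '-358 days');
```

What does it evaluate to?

1988-09-08

Applying '-479 days' to 1992-12-23: counting 479 days back gives 1991-09-01.
Adding -2 years to 1991-09-01 gives 1989-09-01.
Applying '-358 days' to 1989-09-01: counting 358 days back gives 1988-09-08.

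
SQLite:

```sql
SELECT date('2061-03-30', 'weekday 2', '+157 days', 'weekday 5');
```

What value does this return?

`weekday 2` advances to the next Tuesday; 2061-03-30 is a Wednesday, so it moves forward to 2061-04-05.
Applying '+157 days' to 2061-04-05: counting 157 days forward gives 2061-09-09.
`weekday 5` advances to the next Friday; 2061-09-09 is already a Friday, so it stays at 2061-09-09.

2061-09-09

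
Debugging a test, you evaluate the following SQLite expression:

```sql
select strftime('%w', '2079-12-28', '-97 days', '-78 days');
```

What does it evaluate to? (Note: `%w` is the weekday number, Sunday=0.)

First apply '-97 days', '-78 days': 2079-12-28 → 2079-07-06.
2079-07-06 is a Thursday; with Sunday=0 that is 4.

4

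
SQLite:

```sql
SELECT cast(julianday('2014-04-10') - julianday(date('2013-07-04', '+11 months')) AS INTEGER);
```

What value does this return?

Adding +11 months to 2013-07-04 gives 2014-06-04.
20 days remain in April 2014 after the 10th (30 − 10).
May 2014: 31 days.
Then 4 days into June 2014.
Total: 20 + 31 + 4 = 55.
The subtraction is earlier − later, so the result is −55 → -55.

-55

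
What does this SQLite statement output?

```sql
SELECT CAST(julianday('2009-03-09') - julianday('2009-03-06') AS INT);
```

3

Both dates are in March 2009: 9 − 6 = 3.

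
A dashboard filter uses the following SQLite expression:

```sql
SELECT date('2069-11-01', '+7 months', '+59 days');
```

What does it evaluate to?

Adding +7 months to 2069-11-01 gives 2070-06-01.
Applying '+59 days' to 2070-06-01: counting 59 days forward gives 2070-07-30.

2070-07-30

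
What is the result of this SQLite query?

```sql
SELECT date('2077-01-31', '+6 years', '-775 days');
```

Adding +6 years to 2077-01-31 gives 2083-01-31.
Applying '-775 days' to 2083-01-31: counting 775 days back gives 2080-12-17.

2080-12-17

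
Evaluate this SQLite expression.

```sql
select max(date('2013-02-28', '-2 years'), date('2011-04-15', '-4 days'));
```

date('2013-02-28', '-2 years') → 2011-02-28.
date('2011-04-15', '-4 days') → 2011-04-11.
Later of the two is 2011-04-11.

2011-04-11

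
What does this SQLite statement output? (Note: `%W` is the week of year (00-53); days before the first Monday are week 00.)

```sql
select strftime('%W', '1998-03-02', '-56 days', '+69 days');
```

10

First apply '-56 days', '+69 days': 1998-03-02 → 1998-03-15.
1998-03-15 is a Sunday. SQLite's %W counts Mondays since the year started; the result is 10.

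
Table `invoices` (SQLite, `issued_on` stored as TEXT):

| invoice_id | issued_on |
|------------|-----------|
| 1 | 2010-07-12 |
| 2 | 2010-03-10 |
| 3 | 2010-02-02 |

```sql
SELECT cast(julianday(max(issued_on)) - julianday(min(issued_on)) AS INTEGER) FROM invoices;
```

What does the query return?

160

MIN = 2010-02-02, MAX = 2010-07-12.
26 days remain in February 2010 after the 2nd (28 − 2).
March 2010: 31 days.
April 2010: 30 days.
May 2010: 31 days.
June 2010: 30 days.
Then 12 days into July 2010.
Total: 26 + 31 + 30 + 31 + 30 + 12 = 160.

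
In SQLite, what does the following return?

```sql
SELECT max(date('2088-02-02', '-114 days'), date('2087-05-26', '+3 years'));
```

date('2088-02-02', '-114 days') → 2087-10-11.
date('2087-05-26', '+3 years') → 2090-05-26.
Later of the two is 2090-05-26.

2090-05-26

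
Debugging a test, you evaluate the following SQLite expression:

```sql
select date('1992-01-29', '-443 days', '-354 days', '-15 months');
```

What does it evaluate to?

Applying '-443 days' to 1992-01-29: counting 443 days back gives 1990-11-12.
Applying '-354 days' to 1990-11-12: counting 354 days back gives 1989-11-23.
Adding -15 months to 1989-11-23 gives 1988-08-23.

1988-08-23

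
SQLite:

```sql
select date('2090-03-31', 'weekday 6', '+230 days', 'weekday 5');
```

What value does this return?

2090-11-17

`weekday 6` advances to the next Saturday; 2090-03-31 is a Friday, so it moves forward to 2090-04-01.
Applying '+230 days' to 2090-04-01: counting 230 days forward gives 2090-11-17.
`weekday 5` advances to the next Friday; 2090-11-17 is already a Friday, so it stays at 2090-11-17.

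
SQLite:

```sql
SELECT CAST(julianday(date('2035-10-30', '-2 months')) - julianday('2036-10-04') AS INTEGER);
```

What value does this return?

Adding -2 months to 2035-10-30 gives 2035-08-30.
1 day remains in August 2035 after the 30th (31 − 30).
Full months from September 2035 through September 2036 contribute their day counts.
Then 4 days into October 2036.
Total: 1 + 30 + 31 + 30 + 31 + 31 + 29 + 31 + 30 + 31 + 30 + 31 + 31 + 30 + 4 = 401.
The subtraction is earlier − later, so the result is −401 → -401.

-401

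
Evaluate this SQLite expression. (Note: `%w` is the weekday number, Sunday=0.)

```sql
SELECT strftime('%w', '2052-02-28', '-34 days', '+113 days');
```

First apply '-34 days', '+113 days': 2052-02-28 → 2052-05-17.
2052-05-17 is a Friday; with Sunday=0 that is 5.

5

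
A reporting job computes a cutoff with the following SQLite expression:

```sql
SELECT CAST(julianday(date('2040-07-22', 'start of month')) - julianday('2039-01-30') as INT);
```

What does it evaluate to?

`start of month` rewinds 2040-07-22 to 2040-07-01.
1 day remains in January 2039 after the 30th (31 − 30).
Full months from February 2039 through June 2040 contribute their day counts.
Then 1 day into July 2040.
Total: 1 + 28 + 31 + 30 + 31 + 30 + 31 + 31 + 30 + 31 + 30 + 31 + 31 + 29 + 31 + 30 + 31 + 30 + 1 = 518.

518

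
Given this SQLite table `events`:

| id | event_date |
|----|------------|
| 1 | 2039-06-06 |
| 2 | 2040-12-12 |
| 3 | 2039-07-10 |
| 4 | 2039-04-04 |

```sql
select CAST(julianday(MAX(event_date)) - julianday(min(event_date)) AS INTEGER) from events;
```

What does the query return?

618

MIN = 2039-04-04, MAX = 2040-12-12.
26 days remain in April 2039 after the 4th (30 − 4).
Full months from May 2039 through November 2040 contribute their day counts.
Then 12 days into December 2040.
Total: 26 + 31 + 30 + 31 + 31 + 30 + 31 + 30 + 31 + 31 + 29 + 31 + 30 + 31 + 30 + 31 + 31 + 30 + 31 + 30 + 12 = 618.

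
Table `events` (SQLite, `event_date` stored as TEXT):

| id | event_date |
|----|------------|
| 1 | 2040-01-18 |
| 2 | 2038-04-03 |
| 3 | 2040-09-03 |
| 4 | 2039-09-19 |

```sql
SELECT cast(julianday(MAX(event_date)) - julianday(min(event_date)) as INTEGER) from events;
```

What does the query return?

MIN = 2038-04-03, MAX = 2040-09-03.
27 days remain in April 2038 after the 3rd (30 − 3).
Full months from May 2038 through August 2040 contribute their day counts.
Then 3 days into September 2040.
Total: 27 + 31 + 30 + 31 + 31 + 30 + 31 + 30 + 31 + 31 + 28 + 31 + 30 + 31 + 30 + 31 + 31 + 30 + 31 + 30 + 31 + 31 + 29 + 31 + 30 + 31 + 30 + 31 + 31 + 3 = 884.

884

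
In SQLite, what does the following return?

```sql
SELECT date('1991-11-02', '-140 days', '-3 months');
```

1991-03-15

Applying '-140 days' to 1991-11-02: counting 140 days back gives 1991-06-15.
Adding -3 months to 1991-06-15 gives 1991-03-15.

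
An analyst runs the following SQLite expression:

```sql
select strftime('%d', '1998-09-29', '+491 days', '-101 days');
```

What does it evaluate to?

24

First apply '+491 days', '-101 days': 1998-09-29 → 1999-10-24.
`%d` extracts the 2-digit day of month: 24.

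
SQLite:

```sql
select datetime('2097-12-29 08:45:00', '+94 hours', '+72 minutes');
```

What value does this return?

2098-01-02 07:57:00

+94 hours from 2097-12-29 08:45:00 is 2098-01-02 06:45:00 (crosses midnight).
72 minutes = 1h 12m; +72 minutes from 2098-01-02 06:45:00 is 2098-01-02 07:57:00.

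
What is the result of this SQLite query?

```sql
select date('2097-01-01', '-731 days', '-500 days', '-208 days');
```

2093-01-23

Applying '-731 days' to 2097-01-01: counting 731 days back gives 2095-01-01.
Applying '-500 days' to 2095-01-01: counting 500 days back gives 2093-08-19.
Applying '-208 days' to 2093-08-19: counting 208 days back gives 2093-01-23.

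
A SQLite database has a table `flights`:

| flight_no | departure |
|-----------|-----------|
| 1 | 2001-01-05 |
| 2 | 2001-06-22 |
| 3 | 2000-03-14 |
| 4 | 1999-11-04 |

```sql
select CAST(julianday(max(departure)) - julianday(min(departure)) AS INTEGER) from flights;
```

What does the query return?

MIN = 1999-11-04, MAX = 2001-06-22.
26 days remain in November 1999 after the 4th (30 − 4).
Full months from December 1999 through May 2001 contribute their day counts.
Then 22 days into June 2001.
Total: 26 + 31 + 31 + 29 + 31 + 30 + 31 + 30 + 31 + 31 + 30 + 31 + 30 + 31 + 31 + 28 + 31 + 30 + 31 + 22 = 596.

596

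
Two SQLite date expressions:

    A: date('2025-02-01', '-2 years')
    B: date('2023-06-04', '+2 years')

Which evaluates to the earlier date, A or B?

A

A = 2023-02-01.
B = 2025-06-04.
A is earlier.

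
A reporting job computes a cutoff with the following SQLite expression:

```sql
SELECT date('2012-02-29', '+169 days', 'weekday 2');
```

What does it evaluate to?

Applying '+169 days' to 2012-02-29: counting 169 days forward gives 2012-08-16.
`weekday 2` advances to the next Tuesday; 2012-08-16 is a Thursday, so it moves forward to 2012-08-21.

2012-08-21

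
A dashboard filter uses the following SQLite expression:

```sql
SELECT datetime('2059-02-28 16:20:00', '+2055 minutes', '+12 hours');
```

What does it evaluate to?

2059-03-02 14:35:00

2055 minutes = 34h 15m; +2055 minutes from 2059-02-28 16:20:00 is 2059-03-02 02:35:00 (crosses midnight).
+12 hours from 2059-03-02 02:35:00 is 2059-03-02 14:35:00.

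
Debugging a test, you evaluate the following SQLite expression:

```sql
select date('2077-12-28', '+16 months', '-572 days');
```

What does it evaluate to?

Adding +16 months to 2077-12-28 gives 2079-04-28.
Applying '-572 days' to 2079-04-28: counting 572 days back gives 2077-10-03.

2077-10-03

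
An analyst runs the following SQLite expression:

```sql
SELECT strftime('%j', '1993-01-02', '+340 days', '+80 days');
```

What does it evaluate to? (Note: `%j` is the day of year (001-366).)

057

First apply '+340 days', '+80 days': 1993-01-02 → 1994-02-26.
Day-of-year for 1994-02-26: days since 1994-01-01 inclusive = 57, zero-padded to 057.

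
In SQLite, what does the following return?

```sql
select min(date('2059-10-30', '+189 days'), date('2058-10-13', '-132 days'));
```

date('2059-10-30', '+189 days') → 2060-05-06.
date('2058-10-13', '-132 days') → 2058-06-03.
Earlier of the two is 2058-06-03.

2058-06-03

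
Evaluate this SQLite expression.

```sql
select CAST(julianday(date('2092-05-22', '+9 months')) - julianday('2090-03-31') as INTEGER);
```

1059

Adding +9 months to 2092-05-22 gives 2093-02-22.
0 days remain in March 2090 after the 31st (31 − 31).
Full months from April 2090 through January 2093 contribute their day counts.
Then 22 days into February 2093.
Total: 0 + 30 + 31 + 30 + 31 + 31 + 30 + 31 + 30 + 31 + 31 + 28 + 31 + 30 + 31 + 30 + 31 + 31 + 30 + 31 + 30 + 31 + 31 + 29 + 31 + 30 + 31 + 30 + 31 + 31 + 30 + 31 + 30 + 31 + 31 + 22 = 1059.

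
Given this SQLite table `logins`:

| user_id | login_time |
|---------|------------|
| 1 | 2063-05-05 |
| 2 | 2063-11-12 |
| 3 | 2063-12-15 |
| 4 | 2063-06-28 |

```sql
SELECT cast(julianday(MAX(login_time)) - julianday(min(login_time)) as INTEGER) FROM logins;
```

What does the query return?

224

MIN = 2063-05-05, MAX = 2063-12-15.
26 days remain in May 2063 after the 5th (31 − 5).
Full months from June 2063 through November 2063 contribute their day counts.
Then 15 days into December 2063.
Total: 26 + 30 + 31 + 31 + 30 + 31 + 30 + 15 = 224.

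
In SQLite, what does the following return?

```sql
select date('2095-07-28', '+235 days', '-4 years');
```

2092-03-19

Applying '+235 days' to 2095-07-28: counting 235 days forward gives 2096-03-19.
Adding -4 years to 2096-03-19 gives 2092-03-19.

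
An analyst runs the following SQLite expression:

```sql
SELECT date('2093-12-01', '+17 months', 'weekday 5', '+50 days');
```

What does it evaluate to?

Adding +17 months to 2093-12-01 gives 2095-05-01.
`weekday 5` advances to the next Friday; 2095-05-01 is a Sunday, so it moves forward to 2095-05-06.
Applying '+50 days' to 2095-05-06: counting 50 days forward gives 2095-06-25.

2095-06-25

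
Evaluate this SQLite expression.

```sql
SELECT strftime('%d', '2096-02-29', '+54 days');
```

First apply '+54 days': 2096-02-29 → 2096-04-23.
`%d` extracts the 2-digit day of month: 23.

23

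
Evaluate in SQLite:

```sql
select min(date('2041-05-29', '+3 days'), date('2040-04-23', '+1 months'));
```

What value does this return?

2040-05-23

date('2041-05-29', '+3 days') → 2041-06-01.
date('2040-04-23', '+1 months') → 2040-05-23.
Earlier of the two is 2040-05-23.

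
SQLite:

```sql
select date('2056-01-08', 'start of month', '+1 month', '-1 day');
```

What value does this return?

2056-01-31

`start of month` rewinds 2056-01-08 to 2056-01-01.
Adding +1 month to 2056-01-01 gives 2056-02-01.
Going back 1 day from 2056-02-01 reaches 2056-01-31 (last day of January, 31 days).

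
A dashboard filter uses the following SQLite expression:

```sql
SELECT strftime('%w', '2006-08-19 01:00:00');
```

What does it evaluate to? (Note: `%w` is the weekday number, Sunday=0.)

2006-08-19 is a Saturday; with Sunday=0 that is 6.

6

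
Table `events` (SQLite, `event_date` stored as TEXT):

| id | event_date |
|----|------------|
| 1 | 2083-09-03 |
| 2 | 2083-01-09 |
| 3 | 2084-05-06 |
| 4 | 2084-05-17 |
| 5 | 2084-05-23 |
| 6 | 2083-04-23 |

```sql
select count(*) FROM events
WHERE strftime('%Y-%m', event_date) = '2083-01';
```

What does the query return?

1

Rows with year-month 2083-01: 2083-01-09 → 1.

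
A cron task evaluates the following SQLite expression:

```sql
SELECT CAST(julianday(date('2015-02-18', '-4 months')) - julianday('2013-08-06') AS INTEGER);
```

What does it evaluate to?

Adding -4 months to 2015-02-18 gives 2014-10-18.
25 days remain in August 2013 after the 6th (31 − 6).
Full months from September 2013 through September 2014 contribute their day counts.
Then 18 days into October 2014.
Total: 25 + 30 + 31 + 30 + 31 + 31 + 28 + 31 + 30 + 31 + 30 + 31 + 31 + 30 + 18 = 438.

438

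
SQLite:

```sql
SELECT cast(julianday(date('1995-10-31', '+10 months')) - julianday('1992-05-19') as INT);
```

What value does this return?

Adding +10 months to 1995-10-31 gives 1996-08-31.
12 days remain in May 1992 after the 19th (31 − 19).
Full months from June 1992 through July 1996 contribute their day counts.
Then 31 days into August 1996.
Total: 12 + 30 + 31 + 31 + 30 + 31 + 30 + 31 + 31 + 28 + 31 + 30 + 31 + 30 + 31 + 31 + 30 + 31 + 30 + 31 + 31 + 28 + 31 + 30 + 31 + 30 + 31 + 31 + 30 + 31 + 30 + 31 + 31 + 28 + 31 + 30 + 31 + 30 + 31 + 31 + 30 + 31 + 30 + 31 + 31 + 29 + 31 + 30 + 31 + 30 + 31 + 31 = 1565.

1565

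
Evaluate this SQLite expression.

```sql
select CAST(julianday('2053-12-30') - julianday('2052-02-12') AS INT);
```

687

17 days remain in February 2052 after the 12th (29 − 12).
Full months from March 2052 through November 2053 contribute their day counts.
Then 30 days into December 2053.
Total: 17 + 31 + 30 + 31 + 30 + 31 + 31 + 30 + 31 + 30 + 31 + 31 + 28 + 31 + 30 + 31 + 30 + 31 + 31 + 30 + 31 + 30 + 30 = 687.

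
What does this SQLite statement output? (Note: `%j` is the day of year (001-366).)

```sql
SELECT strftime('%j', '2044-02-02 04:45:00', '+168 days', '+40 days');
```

241

First apply '+168 days', '+40 days': 2044-02-02 04:45:00 → 2044-08-28 04:45:00.
Day-of-year for 2044-08-28: days since 2044-01-01 inclusive = 241, zero-padded to 241.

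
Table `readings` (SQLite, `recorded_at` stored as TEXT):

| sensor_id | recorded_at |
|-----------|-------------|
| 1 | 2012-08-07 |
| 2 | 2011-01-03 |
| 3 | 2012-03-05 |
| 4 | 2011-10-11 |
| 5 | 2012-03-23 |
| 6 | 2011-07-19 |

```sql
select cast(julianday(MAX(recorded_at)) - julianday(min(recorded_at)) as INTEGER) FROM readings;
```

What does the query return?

582

MIN = 2011-01-03, MAX = 2012-08-07.
28 days remain in January 2011 after the 3rd (31 − 3).
Full months from February 2011 through July 2012 contribute their day counts.
Then 7 days into August 2012.
Total: 28 + 28 + 31 + 30 + 31 + 30 + 31 + 31 + 30 + 31 + 30 + 31 + 31 + 29 + 31 + 30 + 31 + 30 + 31 + 7 = 582.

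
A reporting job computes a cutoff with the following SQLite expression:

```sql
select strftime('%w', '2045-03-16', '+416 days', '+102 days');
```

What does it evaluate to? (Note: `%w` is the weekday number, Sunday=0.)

4

First apply '+416 days', '+102 days': 2045-03-16 → 2046-08-16.
2046-08-16 is a Thursday; with Sunday=0 that is 4.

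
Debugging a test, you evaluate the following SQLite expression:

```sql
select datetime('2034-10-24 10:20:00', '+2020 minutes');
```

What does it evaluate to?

2034-10-25 20:00:00

2020 minutes = 33h 40m; +2020 minutes from 2034-10-24 10:20:00 is 2034-10-25 20:00:00 (crosses midnight).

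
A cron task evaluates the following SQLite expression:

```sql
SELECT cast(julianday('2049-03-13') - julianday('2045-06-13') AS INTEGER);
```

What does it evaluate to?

17 days remain in June 2045 after the 13th (30 − 13).
Full months from July 2045 through February 2049 contribute their day counts.
Then 13 days into March 2049.
Total: 17 + 31 + 31 + 30 + 31 + 30 + 31 + 31 + 28 + 31 + 30 + 31 + 30 + 31 + 31 + 30 + 31 + 30 + 31 + 31 + 28 + 31 + 30 + 31 + 30 + 31 + 31 + 30 + 31 + 30 + 31 + 31 + 29 + 31 + 30 + 31 + 30 + 31 + 31 + 30 + 31 + 30 + 31 + 31 + 28 + 13 = 1369.

1369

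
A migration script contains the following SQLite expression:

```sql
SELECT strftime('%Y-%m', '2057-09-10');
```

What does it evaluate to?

2057-09

`%Y-%m` extracts the year-month: 2057-09.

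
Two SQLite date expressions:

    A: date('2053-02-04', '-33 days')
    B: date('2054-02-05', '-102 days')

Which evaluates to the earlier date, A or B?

A = 2053-01-02.
B = 2053-10-26.
A is earlier.

A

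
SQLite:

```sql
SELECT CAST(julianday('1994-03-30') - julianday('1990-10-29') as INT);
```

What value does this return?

2 days remain in October 1990 after the 29th (31 − 29).
Full months from November 1990 through February 1994 contribute their day counts.
Then 30 days into March 1994.
Total: 2 + 30 + 31 + 31 + 28 + 31 + 30 + 31 + 30 + 31 + 31 + 30 + 31 + 30 + 31 + 31 + 29 + 31 + 30 + 31 + 30 + 31 + 31 + 30 + 31 + 30 + 31 + 31 + 28 + 31 + 30 + 31 + 30 + 31 + 31 + 30 + 31 + 30 + 31 + 31 + 28 + 30 = 1248.

1248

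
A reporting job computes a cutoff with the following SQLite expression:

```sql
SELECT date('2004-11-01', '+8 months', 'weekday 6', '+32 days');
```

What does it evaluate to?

2005-08-03

Adding +8 months to 2004-11-01 gives 2005-07-01.
`weekday 6` advances to the next Saturday; 2005-07-01 is a Friday, so it moves forward to 2005-07-02.
July 2005 has 31 days; 29 remain after the 2nd, so 30 days reach 2005-08-01.
Advancing 2 more days within August lands on 2005-08-03.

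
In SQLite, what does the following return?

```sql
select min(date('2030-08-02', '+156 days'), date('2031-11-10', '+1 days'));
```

date('2030-08-02', '+156 days') → 2031-01-05.
date('2031-11-10', '+1 days') → 2031-11-11.
Earlier of the two is 2031-01-05.

2031-01-05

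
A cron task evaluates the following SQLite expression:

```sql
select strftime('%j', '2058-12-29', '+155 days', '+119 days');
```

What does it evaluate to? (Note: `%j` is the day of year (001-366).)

First apply '+155 days', '+119 days': 2058-12-29 → 2059-09-29.
Day-of-year for 2059-09-29: days since 2059-01-01 inclusive = 272, zero-padded to 272.

272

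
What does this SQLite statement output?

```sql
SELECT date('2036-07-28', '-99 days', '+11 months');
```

2037-03-20

Applying '-99 days' to 2036-07-28: counting 99 days back gives 2036-04-20.
Adding +11 months to 2036-04-20 gives 2037-03-20.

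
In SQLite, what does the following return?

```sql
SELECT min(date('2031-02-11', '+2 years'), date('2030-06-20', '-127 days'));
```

date('2031-02-11', '+2 years') → 2033-02-11.
date('2030-06-20', '-127 days') → 2030-02-13.
Earlier of the two is 2030-02-13.

2030-02-13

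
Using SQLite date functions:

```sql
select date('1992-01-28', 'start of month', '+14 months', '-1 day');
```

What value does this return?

1993-02-28

`start of month` rewinds 1992-01-28 to 1992-01-01.
Adding +14 months to 1992-01-01 gives 1993-03-01.
Going back 1 day from 1993-03-01 reaches 1993-02-28 (last day of February, 28 days).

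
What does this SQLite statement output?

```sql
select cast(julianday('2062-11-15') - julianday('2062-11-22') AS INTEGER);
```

-7

Both dates are in November 2062: 22 − 15 = 7.
The subtraction is earlier − later, so the result is −7 → -7.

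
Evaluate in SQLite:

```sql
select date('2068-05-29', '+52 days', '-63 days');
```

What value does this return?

Applying '+52 days' to 2068-05-29: counting 52 days forward gives 2068-07-20.
Applying '-63 days' to 2068-07-20: counting 63 days back gives 2068-05-18.

2068-05-18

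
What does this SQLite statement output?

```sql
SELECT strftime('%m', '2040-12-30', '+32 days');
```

01

First apply '+32 days': 2040-12-30 → 2041-01-31.
`%m` extracts the 2-digit month (01-12): 01.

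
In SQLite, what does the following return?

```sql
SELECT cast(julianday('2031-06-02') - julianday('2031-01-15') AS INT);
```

16 days remain in January 2031 after the 15th (31 − 15).
February 2031: 28 days.
March 2031: 31 days.
April 2031: 30 days.
May 2031: 31 days.
Then 2 days into June 2031.
Total: 16 + 28 + 31 + 30 + 31 + 2 = 138.

138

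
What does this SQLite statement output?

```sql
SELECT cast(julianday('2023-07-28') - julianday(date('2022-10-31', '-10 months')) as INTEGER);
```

Adding -10 months to 2022-10-31 gives 2021-12-31.
0 days remain in December 2021 after the 31st (31 − 31).
Full months from January 2022 through June 2023 contribute their day counts.
Then 28 days into July 2023.
Total: 0 + 31 + 28 + 31 + 30 + 31 + 30 + 31 + 31 + 30 + 31 + 30 + 31 + 31 + 28 + 31 + 30 + 31 + 30 + 28 = 574.

574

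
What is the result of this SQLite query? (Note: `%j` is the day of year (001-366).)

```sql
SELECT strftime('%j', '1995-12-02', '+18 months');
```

153

First apply '+18 months': 1995-12-02 → 1997-06-02.
Day-of-year for 1997-06-02: days since 1997-01-01 inclusive = 153, zero-padded to 153.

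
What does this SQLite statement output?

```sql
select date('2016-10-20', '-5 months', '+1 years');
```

2017-05-20

Adding -5 months to 2016-10-20 gives 2016-05-20.
Adding +1 year to 2016-05-20 gives 2017-05-20.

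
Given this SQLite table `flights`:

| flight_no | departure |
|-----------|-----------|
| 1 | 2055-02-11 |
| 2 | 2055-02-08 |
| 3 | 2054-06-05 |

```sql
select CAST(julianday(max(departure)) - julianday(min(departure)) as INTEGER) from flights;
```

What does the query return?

MIN = 2054-06-05, MAX = 2055-02-11.
25 days remain in June 2054 after the 5th (30 − 5).
Full months from July 2054 through January 2055 contribute their day counts.
Then 11 days into February 2055.
Total: 25 + 31 + 31 + 30 + 31 + 30 + 31 + 31 + 11 = 251.

251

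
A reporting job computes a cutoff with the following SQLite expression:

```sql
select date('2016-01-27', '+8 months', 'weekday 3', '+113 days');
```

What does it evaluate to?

Adding +8 months to 2016-01-27 gives 2016-09-27.
`weekday 3` advances to the next Wednesday; 2016-09-27 is a Tuesday, so it moves forward to 2016-09-28.
Applying '+113 days' to 2016-09-28: counting 113 days forward gives 2017-01-19.

2017-01-19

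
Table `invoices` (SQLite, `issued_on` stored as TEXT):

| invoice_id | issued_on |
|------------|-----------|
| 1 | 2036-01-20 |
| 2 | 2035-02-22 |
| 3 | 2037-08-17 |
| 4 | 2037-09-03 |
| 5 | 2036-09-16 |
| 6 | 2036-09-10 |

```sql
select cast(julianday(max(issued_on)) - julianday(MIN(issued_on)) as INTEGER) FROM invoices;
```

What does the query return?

MIN = 2035-02-22, MAX = 2037-09-03.
6 days remain in February 2035 after the 22nd (28 − 22).
Full months from March 2035 through August 2037 contribute their day counts.
Then 3 days into September 2037.
Total: 6 + 31 + 30 + 31 + 30 + 31 + 31 + 30 + 31 + 30 + 31 + 31 + 29 + 31 + 30 + 31 + 30 + 31 + 31 + 30 + 31 + 30 + 31 + 31 + 28 + 31 + 30 + 31 + 30 + 31 + 31 + 3 = 924.

924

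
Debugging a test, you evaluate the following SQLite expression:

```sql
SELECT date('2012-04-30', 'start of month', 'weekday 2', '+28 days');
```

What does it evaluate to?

2012-05-01

`start of month` rewinds 2012-04-30 to 2012-04-01.
`weekday 2` advances to the next Tuesday; 2012-04-01 is a Sunday, so it moves forward to 2012-04-03.
April 2012 has 30 days; 27 remain after the 3rd, so 28 days reach 2012-05-01.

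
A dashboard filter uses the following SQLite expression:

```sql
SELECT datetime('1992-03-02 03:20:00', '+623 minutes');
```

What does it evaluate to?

1992-03-02 13:43:00

623 minutes = 10h 23m; +623 minutes from 1992-03-02 03:20:00 is 1992-03-02 13:43:00.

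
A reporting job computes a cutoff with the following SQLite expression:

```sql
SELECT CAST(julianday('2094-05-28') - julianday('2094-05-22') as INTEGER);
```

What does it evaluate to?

6

Both dates are in May 2094: 28 − 22 = 6.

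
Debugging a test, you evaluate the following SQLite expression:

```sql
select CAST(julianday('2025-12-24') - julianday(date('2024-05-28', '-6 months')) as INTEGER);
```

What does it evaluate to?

Adding -6 months to 2024-05-28 gives 2023-11-28.
2 days remain in November 2023 after the 28th (30 − 28).
Full months from December 2023 through November 2025 contribute their day counts.
Then 24 days into December 2025.
Total: 2 + 31 + 31 + 29 + 31 + 30 + 31 + 30 + 31 + 31 + 30 + 31 + 30 + 31 + 31 + 28 + 31 + 30 + 31 + 30 + 31 + 31 + 30 + 31 + 30 + 24 = 757.

757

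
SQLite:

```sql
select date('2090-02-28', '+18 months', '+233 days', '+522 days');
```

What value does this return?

Adding +18 months to 2090-02-28 gives 2091-08-28.
Applying '+233 days' to 2091-08-28: counting 233 days forward gives 2092-04-17.
Applying '+522 days' to 2092-04-17: counting 522 days forward gives 2093-09-21.

2093-09-21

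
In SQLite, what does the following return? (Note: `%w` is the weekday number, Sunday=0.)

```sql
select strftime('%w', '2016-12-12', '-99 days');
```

0

First apply '-99 days': 2016-12-12 → 2016-09-04.
2016-09-04 is a Sunday; with Sunday=0 that is 0.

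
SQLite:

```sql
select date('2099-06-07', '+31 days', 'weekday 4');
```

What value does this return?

June 2099 has 30 days; 23 remain after the 7th, so 24 days reach 2099-07-01.
Advancing 7 more days within July lands on 2099-07-08.
`weekday 4` advances to the next Thursday; 2099-07-08 is a Wednesday, so it moves forward to 2099-07-09.

2099-07-09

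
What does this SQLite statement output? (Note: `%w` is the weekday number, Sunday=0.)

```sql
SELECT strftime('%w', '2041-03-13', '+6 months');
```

5

First apply '+6 months': 2041-03-13 → 2041-09-13.
2041-09-13 is a Friday; with Sunday=0 that is 5.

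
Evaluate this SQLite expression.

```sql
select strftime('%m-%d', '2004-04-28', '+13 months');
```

05-28

First apply '+13 months': 2004-04-28 → 2005-05-28.
`%m-%d` extracts the month-day: 05-28.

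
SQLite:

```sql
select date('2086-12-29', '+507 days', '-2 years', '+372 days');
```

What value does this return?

2087-05-26

Applying '+507 days' to 2086-12-29: counting 507 days forward gives 2088-05-19.
Adding -2 years to 2088-05-19 gives 2086-05-19.
Applying '+372 days' to 2086-05-19: counting 372 days forward gives 2087-05-26.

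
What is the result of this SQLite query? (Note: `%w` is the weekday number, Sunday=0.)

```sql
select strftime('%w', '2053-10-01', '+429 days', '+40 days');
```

First apply '+429 days', '+40 days': 2053-10-01 → 2055-01-13.
2055-01-13 is a Wednesday; with Sunday=0 that is 3.

3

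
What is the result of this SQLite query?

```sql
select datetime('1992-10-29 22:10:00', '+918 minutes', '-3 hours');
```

918 minutes = 15h 18m; +918 minutes from 1992-10-29 22:10:00 is 1992-10-30 13:28:00 (crosses midnight).
-3 hours from 1992-10-30 13:28:00 is 1992-10-30 10:28:00.

1992-10-30 10:28:00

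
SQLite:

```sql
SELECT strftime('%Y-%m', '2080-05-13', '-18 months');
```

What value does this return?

2078-11

First apply '-18 months': 2080-05-13 → 2078-11-13.
`%Y-%m` extracts the year-month: 2078-11.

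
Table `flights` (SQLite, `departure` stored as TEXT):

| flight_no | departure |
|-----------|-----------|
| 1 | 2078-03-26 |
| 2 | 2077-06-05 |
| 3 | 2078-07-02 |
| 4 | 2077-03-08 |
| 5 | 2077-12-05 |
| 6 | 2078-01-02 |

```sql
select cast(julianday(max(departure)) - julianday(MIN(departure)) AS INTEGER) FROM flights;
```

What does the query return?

481

MIN = 2077-03-08, MAX = 2078-07-02.
23 days remain in March 2077 after the 8th (31 − 8).
Full months from April 2077 through June 2078 contribute their day counts.
Then 2 days into July 2078.
Total: 23 + 30 + 31 + 30 + 31 + 31 + 30 + 31 + 30 + 31 + 31 + 28 + 31 + 30 + 31 + 30 + 2 = 481.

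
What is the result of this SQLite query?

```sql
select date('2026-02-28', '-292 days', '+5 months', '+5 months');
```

2026-03-12

Applying '-292 days' to 2026-02-28: counting 292 days back gives 2025-05-12.
Adding +5 months to 2025-05-12 gives 2025-10-12.
Adding +5 months to 2025-10-12 gives 2026-03-12.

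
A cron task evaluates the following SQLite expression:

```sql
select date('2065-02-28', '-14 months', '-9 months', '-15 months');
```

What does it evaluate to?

Adding -14 months to 2065-02-28 gives 2063-12-28.
Adding -9 months to 2063-12-28 gives 2063-03-28.
Adding -15 months to 2063-03-28 gives 2061-12-28.

2061-12-28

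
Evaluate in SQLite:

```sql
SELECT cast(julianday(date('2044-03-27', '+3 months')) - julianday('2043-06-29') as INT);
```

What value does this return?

364

Adding +3 months to 2044-03-27 gives 2044-06-27.
1 day remains in June 2043 after the 29th (30 − 29).
Full months from July 2043 through May 2044 contribute their day counts.
Then 27 days into June 2044.
Total: 1 + 31 + 31 + 30 + 31 + 30 + 31 + 31 + 29 + 31 + 30 + 31 + 27 = 364.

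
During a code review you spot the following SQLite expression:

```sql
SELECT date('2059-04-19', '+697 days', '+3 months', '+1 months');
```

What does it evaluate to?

Applying '+697 days' to 2059-04-19: counting 697 days forward gives 2061-03-16.
Adding +3 months to 2061-03-16 gives 2061-06-16.
Adding +1 month to 2061-06-16 gives 2061-07-16.

2061-07-16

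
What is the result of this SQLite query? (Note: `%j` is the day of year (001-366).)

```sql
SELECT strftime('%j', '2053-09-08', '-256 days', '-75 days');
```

First apply '-256 days', '-75 days': 2053-09-08 → 2052-10-12.
Day-of-year for 2052-10-12: days since 2052-01-01 inclusive = 286, zero-padded to 286.

286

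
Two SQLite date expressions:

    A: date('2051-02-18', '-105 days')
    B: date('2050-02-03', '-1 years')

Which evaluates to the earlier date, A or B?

B

A = 2050-11-05.
B = 2049-02-03.
B is earlier.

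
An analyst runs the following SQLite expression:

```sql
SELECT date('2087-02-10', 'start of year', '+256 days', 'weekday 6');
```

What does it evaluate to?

2087-09-20

`start of year` rewinds 2087-02-10 to 2087-01-01.
Applying '+256 days' to 2087-01-01: counting 256 days forward gives 2087-09-14.
`weekday 6` advances to the next Saturday; 2087-09-14 is a Sunday, so it moves forward to 2087-09-20.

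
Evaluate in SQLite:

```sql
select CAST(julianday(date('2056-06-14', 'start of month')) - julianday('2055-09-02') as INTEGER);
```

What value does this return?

273

`start of month` rewinds 2056-06-14 to 2056-06-01.
28 days remain in September 2055 after the 2nd (30 − 2).
Full months from October 2055 through May 2056 contribute their day counts.
Then 1 day into June 2056.
Total: 28 + 31 + 30 + 31 + 31 + 29 + 31 + 30 + 31 + 1 = 273.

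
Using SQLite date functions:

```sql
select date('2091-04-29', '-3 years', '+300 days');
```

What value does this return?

Adding -3 years to 2091-04-29 gives 2088-04-29.
Applying '+300 days' to 2088-04-29: counting 300 days forward gives 2089-02-23.

2089-02-23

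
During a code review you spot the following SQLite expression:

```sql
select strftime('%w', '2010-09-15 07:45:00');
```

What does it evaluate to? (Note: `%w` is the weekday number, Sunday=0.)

2010-09-15 is a Wednesday; with Sunday=0 that is 3.

3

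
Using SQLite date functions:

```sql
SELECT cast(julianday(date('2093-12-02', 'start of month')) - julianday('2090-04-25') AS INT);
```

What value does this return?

1316

`start of month` rewinds 2093-12-02 to 2093-12-01.
5 days remain in April 2090 after the 25th (30 − 25).
Full months from May 2090 through November 2093 contribute their day counts.
Then 1 day into December 2093.
Total: 5 + 31 + 30 + 31 + 31 + 30 + 31 + 30 + 31 + 31 + 28 + 31 + 30 + 31 + 30 + 31 + 31 + 30 + 31 + 30 + 31 + 31 + 29 + 31 + 30 + 31 + 30 + 31 + 31 + 30 + 31 + 30 + 31 + 31 + 28 + 31 + 30 + 31 + 30 + 31 + 31 + 30 + 31 + 30 + 1 = 1316.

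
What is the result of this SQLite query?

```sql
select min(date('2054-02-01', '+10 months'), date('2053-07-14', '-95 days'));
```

2053-04-10

date('2054-02-01', '+10 months') → 2054-12-01.
date('2053-07-14', '-95 days') → 2053-04-10.
Earlier of the two is 2053-04-10.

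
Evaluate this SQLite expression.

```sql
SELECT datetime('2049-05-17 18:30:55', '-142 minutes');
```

2049-05-17 16:08:55

142 minutes = 2h 22m; -142 minutes from 2049-05-17 18:30:55 is 2049-05-17 16:08:55.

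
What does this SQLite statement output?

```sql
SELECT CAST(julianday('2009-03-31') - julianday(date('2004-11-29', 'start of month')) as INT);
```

1611

`start of month` rewinds 2004-11-29 to 2004-11-01.
29 days remain in November 2004 after the 1st (30 − 1).
Full months from December 2004 through February 2009 contribute their day counts.
Then 31 days into March 2009.
Total: 29 + 31 + 31 + 28 + 31 + 30 + 31 + 30 + 31 + 31 + 30 + 31 + 30 + 31 + 31 + 28 + 31 + 30 + 31 + 30 + 31 + 31 + 30 + 31 + 30 + 31 + 31 + 28 + 31 + 30 + 31 + 30 + 31 + 31 + 30 + 31 + 30 + 31 + 31 + 29 + 31 + 30 + 31 + 30 + 31 + 31 + 30 + 31 + 30 + 31 + 31 + 28 + 31 = 1611.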